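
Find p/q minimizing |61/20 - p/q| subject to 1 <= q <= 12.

Expand x = 61/20 as a continued fraction with the Euclidean algorithm:
  61 = 3*20 + 1, so a_0 = 3.
  20 = 20*1 + 0, so a_1 = 20.
so x = [3; 20].
Convergents (p_i = a_i*p_{i-1} + p_{i-2}, q_i = a_i*q_{i-1} + q_{i-2} with p_{-2}=0, p_{-1}=1, q_{-2}=1, q_{-1}=0), until the denominator exceeds 12:
  i=0: a_0=3, p_0 = 3*1 + 0 = 3, q_0 = 3*0 + 1 = 1.
  i=1: a_1=20, p_1 = 20*3 + 1 = 61, q_1 = 20*1 + 0 = 20.
q_1 = 20 > 12, so the last convergent with denominator <= 12 is p_0/q_0 = 3/1.
The closest fraction with denominator <= 12 is either p_0/q_0 or the intermediate fraction (k*p_0 + p_{-1})/(k*q_0 + q_{-1}) with the largest k >= 1 whose denominator stays <= 12; these approach x as k grows, and every other convergent or intermediate fraction in range is farther away.
Largest k: floor((12 - q_{-1})/q_0) = floor((12 - 0)/1) = 12 (using the seeds p_{-1} = 1, q_{-1} = 0).
That gives (12*3 + 1)/(12*1 + 0) = 37/12.
Compare the errors: |x - 3/1| = |61*1 - 3*20|/(20*1) = 1/20, and |x - 37/12| = |61*12 - 37*20|/(20*12) = 8/240.
Cross-multiplying, 8*20 = 160 < 240 = 1*240, so 8/240 is smaller: the intermediate fraction 37/12 is closer to x than 3/1.

37/12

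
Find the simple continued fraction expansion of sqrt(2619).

Write x_i = (sqrt(2619) + m_i)/d_i with (m_0, d_0) = (0, 1). a_0 = floor(sqrt(2619)) = 51, since 51^2 = 2601 <= 2619 < 2704 = 52^2.
Iterate m_{i+1} = d_i*a_i - m_i, d_{i+1} = (2619 - m_{i+1}^2)/d_i, a_{i+1} = floor((a_0 + m_{i+1})/d_{i+1}):
  m_1 = 1*51 - 0 = 51, d_1 = (2619 - 51^2)/1 = 18/1 = 18, a_1 = floor((51 + 51)/18) = 5.
  m_2 = 18*5 - 51 = 39, d_2 = (2619 - 39^2)/18 = 1098/18 = 61, a_2 = floor((51 + 39)/61) = 1.
  m_3 = 61*1 - 39 = 22, d_3 = (2619 - 22^2)/61 = 2135/61 = 35, a_3 = floor((51 + 22)/35) = 2.
  m_4 = 35*2 - 22 = 48, d_4 = (2619 - 48^2)/35 = 315/35 = 9, a_4 = floor((51 + 48)/9) = 11.
  m_5 = 9*11 - 48 = 51, d_5 = (2619 - 51^2)/9 = 18/9 = 2, a_5 = floor((51 + 51)/2) = 51.
  m_6 = 2*51 - 51 = 51, d_6 = (2619 - 51^2)/2 = 18/2 = 9, a_6 = floor((51 + 51)/9) = 11.
  m_7 = 9*11 - 51 = 48, d_7 = (2619 - 48^2)/9 = 315/9 = 35, a_7 = floor((51 + 48)/35) = 2.
  m_8 = 35*2 - 48 = 22, d_8 = (2619 - 22^2)/35 = 2135/35 = 61, a_8 = floor((51 + 22)/61) = 1.
  m_9 = 61*1 - 22 = 39, d_9 = (2619 - 39^2)/61 = 1098/61 = 18, a_9 = floor((51 + 39)/18) = 5.
  m_10 = 18*5 - 39 = 51, d_10 = (2619 - 51^2)/18 = 18/18 = 1, a_10 = floor((51 + 51)/1) = 102.
  m_11 = 1*102 - 51 = 51, d_11 = (2619 - 51^2)/1 = 18/1 = 18: (m_11, d_11) = (m_1, d_1) = (51, 18), so from here the quotients repeat a_1, ..., a_10; the period length is 10.
Hence the expansion of sqrt(2619) is a_0 = 51 followed by the repeating block 5, 1, 2, 11, 51, 11, 2, 1, 5, 102 (period 10).

[51; (5, 1, 2, 11, 51, 11, 2, 1, 5, 102)]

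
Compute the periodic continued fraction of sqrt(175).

Write x_i = (sqrt(175) + m_i)/d_i with (m_0, d_0) = (0, 1). a_0 = floor(sqrt(175)) = 13, since 13^2 = 169 <= 175 < 196 = 14^2.
Iterate m_{i+1} = d_i*a_i - m_i, d_{i+1} = (175 - m_{i+1}^2)/d_i, a_{i+1} = floor((a_0 + m_{i+1})/d_{i+1}):
  m_1 = 1*13 - 0 = 13, d_1 = (175 - 13^2)/1 = 6/1 = 6, a_1 = floor((13 + 13)/6) = 4.
  m_2 = 6*4 - 13 = 11, d_2 = (175 - 11^2)/6 = 54/6 = 9, a_2 = floor((13 + 11)/9) = 2.
  m_3 = 9*2 - 11 = 7, d_3 = (175 - 7^2)/9 = 126/9 = 14, a_3 = floor((13 + 7)/14) = 1.
  m_4 = 14*1 - 7 = 7, d_4 = (175 - 7^2)/14 = 126/14 = 9, a_4 = floor((13 + 7)/9) = 2.
  m_5 = 9*2 - 7 = 11, d_5 = (175 - 11^2)/9 = 54/9 = 6, a_5 = floor((13 + 11)/6) = 4.
  m_6 = 6*4 - 11 = 13, d_6 = (175 - 13^2)/6 = 6/6 = 1, a_6 = floor((13 + 13)/1) = 26.
  m_7 = 1*26 - 13 = 13, d_7 = (175 - 13^2)/1 = 6/1 = 6: (m_7, d_7) = (m_1, d_1) = (13, 6), so from here the quotients repeat a_1, ..., a_6; the period length is 6.
Hence the expansion of sqrt(175) is a_0 = 13 followed by the repeating block 4, 2, 1, 2, 4, 26 (period 6).

[13; (4, 2, 1, 2, 4, 26)]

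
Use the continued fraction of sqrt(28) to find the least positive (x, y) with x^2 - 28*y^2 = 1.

First expand sqrt(28) as a continued fraction. With x_i = (sqrt(28) + m_i)/d_i and (m_0, d_0) = (0, 1): a_0 = floor(sqrt(28)) = 5, since 5^2 = 25 <= 28 < 36 = 6^2.
Iterate m_{i+1} = d_i*a_i - m_i, d_{i+1} = (28 - m_{i+1}^2)/d_i, a_{i+1} = floor((a_0 + m_{i+1})/d_{i+1}):
  m_1 = 1*5 - 0 = 5, d_1 = (28 - 5^2)/1 = 3/1 = 3, a_1 = floor((5 + 5)/3) = 3.
  m_2 = 3*3 - 5 = 4, d_2 = (28 - 4^2)/3 = 12/3 = 4, a_2 = floor((5 + 4)/4) = 2.
  m_3 = 4*2 - 4 = 4, d_3 = (28 - 4^2)/4 = 12/4 = 3, a_3 = floor((5 + 4)/3) = 3.
  m_4 = 3*3 - 4 = 5, d_4 = (28 - 5^2)/3 = 3/3 = 1, a_4 = floor((5 + 5)/1) = 10.
  m_5 = 1*10 - 5 = 5, d_5 = (28 - 5^2)/1 = 3/1 = 3: (m_5, d_5) = (m_1, d_1) = (5, 3), so from here the quotients repeat a_1, ..., a_4; the period length is 4.
So sqrt(28) = [5; (3, 2, 3, 10)] with period length k = 4.
k is even, so the fundamental solution of x^2 - 28y^2 = 1 is (p_{k-1}, q_{k-1}) = (p_3, q_3); compute convergents through index 3.
Convergents (p_i = a_i*p_{i-1} + p_{i-2}, q_i = a_i*q_{i-1} + q_{i-2} with p_{-2}=0, p_{-1}=1, q_{-2}=1, q_{-1}=0):
  i=0: a_0=5, p_0 = 5*1 + 0 = 5, q_0 = 5*0 + 1 = 1.
  i=1: a_1=3, p_1 = 3*5 + 1 = 16, q_1 = 3*1 + 0 = 3.
  i=2: a_2=2, p_2 = 2*16 + 5 = 37, q_2 = 2*3 + 1 = 7.
  i=3: a_3=3, p_3 = 3*37 + 16 = 127, q_3 = 3*7 + 3 = 24.
Check: 127^2 - 28*24^2 = 16129 - 16128 = 1, so (x, y) = (127, 24) solves the equation, and by the theorem it is the least positive solution.

(x, y) = (127, 24)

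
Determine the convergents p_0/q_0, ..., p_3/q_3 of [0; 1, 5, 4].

0/1, 1/1, 5/6, 21/25

Using the convergent recurrence p_i = a_i*p_{i-1} + p_{i-2}, q_i = a_i*q_{i-1} + q_{i-2} with p_{-2}=0, p_{-1}=1, q_{-2}=1, q_{-1}=0:
  i=0: a_0=0, p_0 = 0*1 + 0 = 0, q_0 = 0*0 + 1 = 1.
  i=1: a_1=1, p_1 = 1*0 + 1 = 1, q_1 = 1*1 + 0 = 1.
  i=2: a_2=5, p_2 = 5*1 + 0 = 5, q_2 = 5*1 + 1 = 6.
  i=3: a_3=4, p_3 = 4*5 + 1 = 21, q_3 = 4*6 + 1 = 25.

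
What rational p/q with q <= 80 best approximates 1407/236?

471/79

Expand x = 1407/236 as a continued fraction with the Euclidean algorithm:
  1407 = 5*236 + 227, so a_0 = 5.
  236 = 1*227 + 9, so a_1 = 1.
  227 = 25*9 + 2, so a_2 = 25.
  9 = 4*2 + 1, so a_3 = 4.
  2 = 2*1 + 0, so a_4 = 2.
so x = [5; 1, 25, 4, 2].
Convergents (p_i = a_i*p_{i-1} + p_{i-2}, q_i = a_i*q_{i-1} + q_{i-2} with p_{-2}=0, p_{-1}=1, q_{-2}=1, q_{-1}=0), until the denominator exceeds 80:
  i=0: a_0=5, p_0 = 5*1 + 0 = 5, q_0 = 5*0 + 1 = 1.
  i=1: a_1=1, p_1 = 1*5 + 1 = 6, q_1 = 1*1 + 0 = 1.
  i=2: a_2=25, p_2 = 25*6 + 5 = 155, q_2 = 25*1 + 1 = 26.
  i=3: a_3=4, p_3 = 4*155 + 6 = 626, q_3 = 4*26 + 1 = 105.
q_3 = 105 > 80, so the last convergent with denominator <= 80 is p_2/q_2 = 155/26.
The closest fraction with denominator <= 80 is either p_2/q_2 or the intermediate fraction (k*p_2 + p_1)/(k*q_2 + q_1) with the largest k >= 1 whose denominator stays <= 80; these approach x as k grows, and every other convergent or intermediate fraction in range is farther away.
Largest k: floor((80 - q_1)/q_2) = floor((80 - 1)/26) = 3.
That gives (3*155 + 6)/(3*26 + 1) = 471/79.
Compare the errors: |x - 155/26| = |1407*26 - 155*236|/(236*26) = 2/6136, and |x - 471/79| = |1407*79 - 471*236|/(236*79) = 3/18644.
Cross-multiplying, 3*6136 = 18408 < 37288 = 2*18644, so 3/18644 is smaller: the intermediate fraction 471/79 is closer to x than 155/26.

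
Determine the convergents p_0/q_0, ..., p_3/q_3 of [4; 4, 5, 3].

4/1, 17/4, 89/21, 284/67

Using the convergent recurrence p_i = a_i*p_{i-1} + p_{i-2}, q_i = a_i*q_{i-1} + q_{i-2} with p_{-2}=0, p_{-1}=1, q_{-2}=1, q_{-1}=0:
  i=0: a_0=4, p_0 = 4*1 + 0 = 4, q_0 = 4*0 + 1 = 1.
  i=1: a_1=4, p_1 = 4*4 + 1 = 17, q_1 = 4*1 + 0 = 4.
  i=2: a_2=5, p_2 = 5*17 + 4 = 89, q_2 = 5*4 + 1 = 21.
  i=3: a_3=3, p_3 = 3*89 + 17 = 284, q_3 = 3*21 + 4 = 67.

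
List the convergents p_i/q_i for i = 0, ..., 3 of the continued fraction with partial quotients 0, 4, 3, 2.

0/1, 1/4, 3/13, 7/30

Using the convergent recurrence p_i = a_i*p_{i-1} + p_{i-2}, q_i = a_i*q_{i-1} + q_{i-2} with p_{-2}=0, p_{-1}=1, q_{-2}=1, q_{-1}=0:
  i=0: a_0=0, p_0 = 0*1 + 0 = 0, q_0 = 0*0 + 1 = 1.
  i=1: a_1=4, p_1 = 4*0 + 1 = 1, q_1 = 4*1 + 0 = 4.
  i=2: a_2=3, p_2 = 3*1 + 0 = 3, q_2 = 3*4 + 1 = 13.
  i=3: a_3=2, p_3 = 2*3 + 1 = 7, q_3 = 2*13 + 4 = 30.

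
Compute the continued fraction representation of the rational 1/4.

Run the Euclidean algorithm on 1 and 4; the successive quotients are the partial quotients a_0, a_1, ... (each step inverts the fractional part left over by the previous one):
  1 = 0*4 + 1, so a_0 = 0.
  4 = 4*1 + 0, so a_1 = 4.
The remainder reaches 0 after 2 divisions, so the expansion has 2 partial quotients, read off in order.

[0; 4]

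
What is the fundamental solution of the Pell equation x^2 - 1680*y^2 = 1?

First expand sqrt(1680) as a continued fraction. With x_i = (sqrt(1680) + m_i)/d_i and (m_0, d_0) = (0, 1): a_0 = floor(sqrt(1680)) = 40, since 40^2 = 1600 <= 1680 < 1681 = 41^2.
Iterate m_{i+1} = d_i*a_i - m_i, d_{i+1} = (1680 - m_{i+1}^2)/d_i, a_{i+1} = floor((a_0 + m_{i+1})/d_{i+1}):
  m_1 = 1*40 - 0 = 40, d_1 = (1680 - 40^2)/1 = 80/1 = 80, a_1 = floor((40 + 40)/80) = 1.
  m_2 = 80*1 - 40 = 40, d_2 = (1680 - 40^2)/80 = 80/80 = 1, a_2 = floor((40 + 40)/1) = 80.
  m_3 = 1*80 - 40 = 40, d_3 = (1680 - 40^2)/1 = 80/1 = 80: (m_3, d_3) = (m_1, d_1) = (40, 80), so from here the quotients repeat a_1, a_2; the period length is 2.
So sqrt(1680) = [40; (1, 80)] with period length k = 2.
k is even, so the fundamental solution of x^2 - 1680y^2 = 1 is (p_{k-1}, q_{k-1}) = (p_1, q_1); compute convergents through index 1.
Convergents (p_i = a_i*p_{i-1} + p_{i-2}, q_i = a_i*q_{i-1} + q_{i-2} with p_{-2}=0, p_{-1}=1, q_{-2}=1, q_{-1}=0):
  i=0: a_0=40, p_0 = 40*1 + 0 = 40, q_0 = 40*0 + 1 = 1.
  i=1: a_1=1, p_1 = 1*40 + 1 = 41, q_1 = 1*1 + 0 = 1.
Check: 41^2 - 1680*1^2 = 1681 - 1680 = 1, so (x, y) = (41, 1) solves the equation, and by the theorem it is the least positive solution.

(x, y) = (41, 1)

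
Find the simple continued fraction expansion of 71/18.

[3; 1, 17]

Run the Euclidean algorithm on 71 and 18; the successive quotients are the partial quotients a_0, a_1, ... (each step inverts the fractional part left over by the previous one):
  71 = 3*18 + 17, so a_0 = 3.
  18 = 1*17 + 1, so a_1 = 1.
  17 = 17*1 + 0, so a_2 = 17.
The remainder reaches 0 after 3 divisions, so the expansion has 3 partial quotients, read off in order.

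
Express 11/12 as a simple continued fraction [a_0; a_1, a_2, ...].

Run the Euclidean algorithm on 11 and 12; the successive quotients are the partial quotients a_0, a_1, ... (each step inverts the fractional part left over by the previous one):
  11 = 0*12 + 11, so a_0 = 0.
  12 = 1*11 + 1, so a_1 = 1.
  11 = 11*1 + 0, so a_2 = 11.
The remainder reaches 0 after 3 divisions, so the expansion has 3 partial quotients, read off in order.

[0; 1, 11]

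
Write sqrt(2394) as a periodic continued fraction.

Write x_i = (sqrt(2394) + m_i)/d_i with (m_0, d_0) = (0, 1). a_0 = floor(sqrt(2394)) = 48, since 48^2 = 2304 <= 2394 < 2401 = 49^2.
Iterate m_{i+1} = d_i*a_i - m_i, d_{i+1} = (2394 - m_{i+1}^2)/d_i, a_{i+1} = floor((a_0 + m_{i+1})/d_{i+1}):
  m_1 = 1*48 - 0 = 48, d_1 = (2394 - 48^2)/1 = 90/1 = 90, a_1 = floor((48 + 48)/90) = 1.
  m_2 = 90*1 - 48 = 42, d_2 = (2394 - 42^2)/90 = 630/90 = 7, a_2 = floor((48 + 42)/7) = 12.
  m_3 = 7*12 - 42 = 42, d_3 = (2394 - 42^2)/7 = 630/7 = 90, a_3 = floor((48 + 42)/90) = 1.
  m_4 = 90*1 - 42 = 48, d_4 = (2394 - 48^2)/90 = 90/90 = 1, a_4 = floor((48 + 48)/1) = 96.
  m_5 = 1*96 - 48 = 48, d_5 = (2394 - 48^2)/1 = 90/1 = 90: (m_5, d_5) = (m_1, d_1) = (48, 90), so from here the quotients repeat a_1, ..., a_4; the period length is 4.
Hence the expansion of sqrt(2394) is a_0 = 48 followed by the repeating block 1, 12, 1, 96 (period 4).

[48; (1, 12, 1, 96)]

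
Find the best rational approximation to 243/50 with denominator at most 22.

Expand x = 243/50 as a continued fraction with the Euclidean algorithm:
  243 = 4*50 + 43, so a_0 = 4.
  50 = 1*43 + 7, so a_1 = 1.
  43 = 6*7 + 1, so a_2 = 6.
  7 = 7*1 + 0, so a_3 = 7.
so x = [4; 1, 6, 7].
Convergents (p_i = a_i*p_{i-1} + p_{i-2}, q_i = a_i*q_{i-1} + q_{i-2} with p_{-2}=0, p_{-1}=1, q_{-2}=1, q_{-1}=0), until the denominator exceeds 22:
  i=0: a_0=4, p_0 = 4*1 + 0 = 4, q_0 = 4*0 + 1 = 1.
  i=1: a_1=1, p_1 = 1*4 + 1 = 5, q_1 = 1*1 + 0 = 1.
  i=2: a_2=6, p_2 = 6*5 + 4 = 34, q_2 = 6*1 + 1 = 7.
  i=3: a_3=7, p_3 = 7*34 + 5 = 243, q_3 = 7*7 + 1 = 50.
q_3 = 50 > 22, so the last convergent with denominator <= 22 is p_2/q_2 = 34/7.
The closest fraction with denominator <= 22 is either p_2/q_2 or the intermediate fraction (k*p_2 + p_1)/(k*q_2 + q_1) with the largest k >= 1 whose denominator stays <= 22; these approach x as k grows, and every other convergent or intermediate fraction in range is farther away.
Largest k: floor((22 - q_1)/q_2) = floor((22 - 1)/7) = 3.
That gives (3*34 + 5)/(3*7 + 1) = 107/22.
Compare the errors: |x - 34/7| = |243*7 - 34*50|/(50*7) = 1/350, and |x - 107/22| = |243*22 - 107*50|/(50*22) = 4/1100.
Cross-multiplying, 1*1100 = 1100 < 1400 = 4*350, so 1/350 is smaller: the convergent 34/7 is closer to x than 107/22.

34/7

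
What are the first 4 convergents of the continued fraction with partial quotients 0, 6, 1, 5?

Using the convergent recurrence p_i = a_i*p_{i-1} + p_{i-2}, q_i = a_i*q_{i-1} + q_{i-2} with p_{-2}=0, p_{-1}=1, q_{-2}=1, q_{-1}=0:
  i=0: a_0=0, p_0 = 0*1 + 0 = 0, q_0 = 0*0 + 1 = 1.
  i=1: a_1=6, p_1 = 6*0 + 1 = 1, q_1 = 6*1 + 0 = 6.
  i=2: a_2=1, p_2 = 1*1 + 0 = 1, q_2 = 1*6 + 1 = 7.
  i=3: a_3=5, p_3 = 5*1 + 1 = 6, q_3 = 5*7 + 6 = 41.

0/1, 1/6, 1/7, 6/41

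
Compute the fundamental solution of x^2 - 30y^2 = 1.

First expand sqrt(30) as a continued fraction. With x_i = (sqrt(30) + m_i)/d_i and (m_0, d_0) = (0, 1): a_0 = floor(sqrt(30)) = 5, since 5^2 = 25 <= 30 < 36 = 6^2.
Iterate m_{i+1} = d_i*a_i - m_i, d_{i+1} = (30 - m_{i+1}^2)/d_i, a_{i+1} = floor((a_0 + m_{i+1})/d_{i+1}):
  m_1 = 1*5 - 0 = 5, d_1 = (30 - 5^2)/1 = 5/1 = 5, a_1 = floor((5 + 5)/5) = 2.
  m_2 = 5*2 - 5 = 5, d_2 = (30 - 5^2)/5 = 5/5 = 1, a_2 = floor((5 + 5)/1) = 10.
  m_3 = 1*10 - 5 = 5, d_3 = (30 - 5^2)/1 = 5/1 = 5: (m_3, d_3) = (m_1, d_1) = (5, 5), so from here the quotients repeat a_1, a_2; the period length is 2.
So sqrt(30) = [5; (2, 10)] with period length k = 2.
k is even, so the fundamental solution of x^2 - 30y^2 = 1 is (p_{k-1}, q_{k-1}) = (p_1, q_1); compute convergents through index 1.
Convergents (p_i = a_i*p_{i-1} + p_{i-2}, q_i = a_i*q_{i-1} + q_{i-2} with p_{-2}=0, p_{-1}=1, q_{-2}=1, q_{-1}=0):
  i=0: a_0=5, p_0 = 5*1 + 0 = 5, q_0 = 5*0 + 1 = 1.
  i=1: a_1=2, p_1 = 2*5 + 1 = 11, q_1 = 2*1 + 0 = 2.
Check: 11^2 - 30*2^2 = 121 - 120 = 1, so (x, y) = (11, 2) solves the equation, and by the theorem it is the least positive solution.

(x, y) = (11, 2)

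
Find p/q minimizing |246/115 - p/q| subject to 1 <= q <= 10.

Expand x = 246/115 as a continued fraction with the Euclidean algorithm:
  246 = 2*115 + 16, so a_0 = 2.
  115 = 7*16 + 3, so a_1 = 7.
  16 = 5*3 + 1, so a_2 = 5.
  3 = 3*1 + 0, so a_3 = 3.
so x = [2; 7, 5, 3].
Convergents (p_i = a_i*p_{i-1} + p_{i-2}, q_i = a_i*q_{i-1} + q_{i-2} with p_{-2}=0, p_{-1}=1, q_{-2}=1, q_{-1}=0), until the denominator exceeds 10:
  i=0: a_0=2, p_0 = 2*1 + 0 = 2, q_0 = 2*0 + 1 = 1.
  i=1: a_1=7, p_1 = 7*2 + 1 = 15, q_1 = 7*1 + 0 = 7.
  i=2: a_2=5, p_2 = 5*15 + 2 = 77, q_2 = 5*7 + 1 = 36.
q_2 = 36 > 10, so the last convergent with denominator <= 10 is p_1/q_1 = 15/7.
The closest fraction with denominator <= 10 is either p_1/q_1 or the intermediate fraction (k*p_1 + p_0)/(k*q_1 + q_0) with the largest k >= 1 whose denominator stays <= 10; these approach x as k grows, and every other convergent or intermediate fraction in range is farther away.
Largest k: floor((10 - q_0)/q_1) = floor((10 - 1)/7) = 1.
That gives (1*15 + 2)/(1*7 + 1) = 17/8.
Compare the errors: |x - 15/7| = |246*7 - 15*115|/(115*7) = 3/805, and |x - 17/8| = |246*8 - 17*115|/(115*8) = 13/920.
Cross-multiplying, 3*920 = 2760 < 10465 = 13*805, so 3/805 is smaller: the convergent 15/7 is closer to x than 17/8.

15/7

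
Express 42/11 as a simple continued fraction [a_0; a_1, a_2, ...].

Run the Euclidean algorithm on 42 and 11; the successive quotients are the partial quotients a_0, a_1, ... (each step inverts the fractional part left over by the previous one):
  42 = 3*11 + 9, so a_0 = 3.
  11 = 1*9 + 2, so a_1 = 1.
  9 = 4*2 + 1, so a_2 = 4.
  2 = 2*1 + 0, so a_3 = 2.
The remainder reaches 0 after 4 divisions, so the expansion has 4 partial quotients, read off in order.

[3; 1, 4, 2]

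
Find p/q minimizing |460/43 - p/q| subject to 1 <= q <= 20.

Expand x = 460/43 as a continued fraction with the Euclidean algorithm:
  460 = 10*43 + 30, so a_0 = 10.
  43 = 1*30 + 13, so a_1 = 1.
  30 = 2*13 + 4, so a_2 = 2.
  13 = 3*4 + 1, so a_3 = 3.
  4 = 4*1 + 0, so a_4 = 4.
so x = [10; 1, 2, 3, 4].
Convergents (p_i = a_i*p_{i-1} + p_{i-2}, q_i = a_i*q_{i-1} + q_{i-2} with p_{-2}=0, p_{-1}=1, q_{-2}=1, q_{-1}=0), until the denominator exceeds 20:
  i=0: a_0=10, p_0 = 10*1 + 0 = 10, q_0 = 10*0 + 1 = 1.
  i=1: a_1=1, p_1 = 1*10 + 1 = 11, q_1 = 1*1 + 0 = 1.
  i=2: a_2=2, p_2 = 2*11 + 10 = 32, q_2 = 2*1 + 1 = 3.
  i=3: a_3=3, p_3 = 3*32 + 11 = 107, q_3 = 3*3 + 1 = 10.
  i=4: a_4=4, p_4 = 4*107 + 32 = 460, q_4 = 4*10 + 3 = 43.
q_4 = 43 > 20, so the last convergent with denominator <= 20 is p_3/q_3 = 107/10.
The closest fraction with denominator <= 20 is either p_3/q_3 or the intermediate fraction (k*p_3 + p_2)/(k*q_3 + q_2) with the largest k >= 1 whose denominator stays <= 20; these approach x as k grows, and every other convergent or intermediate fraction in range is farther away.
Largest k: floor((20 - q_2)/q_3) = floor((20 - 3)/10) = 1.
That gives (1*107 + 32)/(1*10 + 3) = 139/13.
Compare the errors: |x - 107/10| = |460*10 - 107*43|/(43*10) = 1/430, and |x - 139/13| = |460*13 - 139*43|/(43*13) = 3/559.
Cross-multiplying, 1*559 = 559 < 1290 = 3*430, so 1/430 is smaller: the convergent 107/10 is closer to x than 139/13.

107/10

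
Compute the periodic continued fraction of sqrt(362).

Write x_i = (sqrt(362) + m_i)/d_i with (m_0, d_0) = (0, 1). a_0 = floor(sqrt(362)) = 19, since 19^2 = 361 <= 362 < 400 = 20^2.
Iterate m_{i+1} = d_i*a_i - m_i, d_{i+1} = (362 - m_{i+1}^2)/d_i, a_{i+1} = floor((a_0 + m_{i+1})/d_{i+1}):
  m_1 = 1*19 - 0 = 19, d_1 = (362 - 19^2)/1 = 1/1 = 1, a_1 = floor((19 + 19)/1) = 38.
  m_2 = 1*38 - 19 = 19, d_2 = (362 - 19^2)/1 = 1/1 = 1: (m_2, d_2) = (m_1, d_1) = (19, 1), so from here the quotient a_1 repeats; the period length is 1.
Hence the expansion of sqrt(362) is a_0 = 19 followed by the repeating block 38 (period 1).

[19; (38)]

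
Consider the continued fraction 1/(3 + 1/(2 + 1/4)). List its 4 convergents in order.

Using the convergent recurrence p_i = a_i*p_{i-1} + p_{i-2}, q_i = a_i*q_{i-1} + q_{i-2} with p_{-2}=0, p_{-1}=1, q_{-2}=1, q_{-1}=0:
  i=0: a_0=0, p_0 = 0*1 + 0 = 0, q_0 = 0*0 + 1 = 1.
  i=1: a_1=3, p_1 = 3*0 + 1 = 1, q_1 = 3*1 + 0 = 3.
  i=2: a_2=2, p_2 = 2*1 + 0 = 2, q_2 = 2*3 + 1 = 7.
  i=3: a_3=4, p_3 = 4*2 + 1 = 9, q_3 = 4*7 + 3 = 31.

0/1, 1/3, 2/7, 9/31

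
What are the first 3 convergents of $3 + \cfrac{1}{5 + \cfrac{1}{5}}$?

3/1, 16/5, 83/26

Using the convergent recurrence p_i = a_i*p_{i-1} + p_{i-2}, q_i = a_i*q_{i-1} + q_{i-2} with p_{-2}=0, p_{-1}=1, q_{-2}=1, q_{-1}=0:
  i=0: a_0=3, p_0 = 3*1 + 0 = 3, q_0 = 3*0 + 1 = 1.
  i=1: a_1=5, p_1 = 5*3 + 1 = 16, q_1 = 5*1 + 0 = 5.
  i=2: a_2=5, p_2 = 5*16 + 3 = 83, q_2 = 5*5 + 1 = 26.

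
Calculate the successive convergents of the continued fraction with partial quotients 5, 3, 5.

5/1, 16/3, 85/16

Using the convergent recurrence p_i = a_i*p_{i-1} + p_{i-2}, q_i = a_i*q_{i-1} + q_{i-2} with p_{-2}=0, p_{-1}=1, q_{-2}=1, q_{-1}=0:
  i=0: a_0=5, p_0 = 5*1 + 0 = 5, q_0 = 5*0 + 1 = 1.
  i=1: a_1=3, p_1 = 3*5 + 1 = 16, q_1 = 3*1 + 0 = 3.
  i=2: a_2=5, p_2 = 5*16 + 5 = 85, q_2 = 5*3 + 1 = 16.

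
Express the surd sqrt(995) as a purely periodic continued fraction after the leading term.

[31; (1, 1, 5, 4, 3, 12, 3, 4, 5, 1, 1, 62)]

Write x_i = (sqrt(995) + m_i)/d_i with (m_0, d_0) = (0, 1). a_0 = floor(sqrt(995)) = 31, since 31^2 = 961 <= 995 < 1024 = 32^2.
Iterate m_{i+1} = d_i*a_i - m_i, d_{i+1} = (995 - m_{i+1}^2)/d_i, a_{i+1} = floor((a_0 + m_{i+1})/d_{i+1}):
  m_1 = 1*31 - 0 = 31, d_1 = (995 - 31^2)/1 = 34/1 = 34, a_1 = floor((31 + 31)/34) = 1.
  m_2 = 34*1 - 31 = 3, d_2 = (995 - 3^2)/34 = 986/34 = 29, a_2 = floor((31 + 3)/29) = 1.
  m_3 = 29*1 - 3 = 26, d_3 = (995 - 26^2)/29 = 319/29 = 11, a_3 = floor((31 + 26)/11) = 5.
  m_4 = 11*5 - 26 = 29, d_4 = (995 - 29^2)/11 = 154/11 = 14, a_4 = floor((31 + 29)/14) = 4.
  m_5 = 14*4 - 29 = 27, d_5 = (995 - 27^2)/14 = 266/14 = 19, a_5 = floor((31 + 27)/19) = 3.
  m_6 = 19*3 - 27 = 30, d_6 = (995 - 30^2)/19 = 95/19 = 5, a_6 = floor((31 + 30)/5) = 12.
  m_7 = 5*12 - 30 = 30, d_7 = (995 - 30^2)/5 = 95/5 = 19, a_7 = floor((31 + 30)/19) = 3.
  m_8 = 19*3 - 30 = 27, d_8 = (995 - 27^2)/19 = 266/19 = 14, a_8 = floor((31 + 27)/14) = 4.
  m_9 = 14*4 - 27 = 29, d_9 = (995 - 29^2)/14 = 154/14 = 11, a_9 = floor((31 + 29)/11) = 5.
  m_10 = 11*5 - 29 = 26, d_10 = (995 - 26^2)/11 = 319/11 = 29, a_10 = floor((31 + 26)/29) = 1.
  m_11 = 29*1 - 26 = 3, d_11 = (995 - 3^2)/29 = 986/29 = 34, a_11 = floor((31 + 3)/34) = 1.
  m_12 = 34*1 - 3 = 31, d_12 = (995 - 31^2)/34 = 34/34 = 1, a_12 = floor((31 + 31)/1) = 62.
  m_13 = 1*62 - 31 = 31, d_13 = (995 - 31^2)/1 = 34/1 = 34: (m_13, d_13) = (m_1, d_1) = (31, 34), so from here the quotients repeat a_1, ..., a_12; the period length is 12.
Hence the expansion of sqrt(995) is a_0 = 31 followed by the repeating block 1, 1, 5, 4, 3, 12, 3, 4, 5, 1, 1, 62 (period 12).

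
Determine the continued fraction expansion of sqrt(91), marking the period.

Write x_i = (sqrt(91) + m_i)/d_i with (m_0, d_0) = (0, 1). a_0 = floor(sqrt(91)) = 9, since 9^2 = 81 <= 91 < 100 = 10^2.
Iterate m_{i+1} = d_i*a_i - m_i, d_{i+1} = (91 - m_{i+1}^2)/d_i, a_{i+1} = floor((a_0 + m_{i+1})/d_{i+1}):
  m_1 = 1*9 - 0 = 9, d_1 = (91 - 9^2)/1 = 10/1 = 10, a_1 = floor((9 + 9)/10) = 1.
  m_2 = 10*1 - 9 = 1, d_2 = (91 - 1^2)/10 = 90/10 = 9, a_2 = floor((9 + 1)/9) = 1.
  m_3 = 9*1 - 1 = 8, d_3 = (91 - 8^2)/9 = 27/9 = 3, a_3 = floor((9 + 8)/3) = 5.
  m_4 = 3*5 - 8 = 7, d_4 = (91 - 7^2)/3 = 42/3 = 14, a_4 = floor((9 + 7)/14) = 1.
  m_5 = 14*1 - 7 = 7, d_5 = (91 - 7^2)/14 = 42/14 = 3, a_5 = floor((9 + 7)/3) = 5.
  m_6 = 3*5 - 7 = 8, d_6 = (91 - 8^2)/3 = 27/3 = 9, a_6 = floor((9 + 8)/9) = 1.
  m_7 = 9*1 - 8 = 1, d_7 = (91 - 1^2)/9 = 90/9 = 10, a_7 = floor((9 + 1)/10) = 1.
  m_8 = 10*1 - 1 = 9, d_8 = (91 - 9^2)/10 = 10/10 = 1, a_8 = floor((9 + 9)/1) = 18.
  m_9 = 1*18 - 9 = 9, d_9 = (91 - 9^2)/1 = 10/1 = 10: (m_9, d_9) = (m_1, d_1) = (9, 10), so from here the quotients repeat a_1, ..., a_8; the period length is 8.
Hence the expansion of sqrt(91) is a_0 = 9 followed by the repeating block 1, 1, 5, 1, 5, 1, 1, 18 (period 8).

[9; (1, 1, 5, 1, 5, 1, 1, 18)]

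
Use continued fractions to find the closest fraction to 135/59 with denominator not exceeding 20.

16/7

Expand x = 135/59 as a continued fraction with the Euclidean algorithm:
  135 = 2*59 + 17, so a_0 = 2.
  59 = 3*17 + 8, so a_1 = 3.
  17 = 2*8 + 1, so a_2 = 2.
  8 = 8*1 + 0, so a_3 = 8.
so x = [2; 3, 2, 8].
Convergents (p_i = a_i*p_{i-1} + p_{i-2}, q_i = a_i*q_{i-1} + q_{i-2} with p_{-2}=0, p_{-1}=1, q_{-2}=1, q_{-1}=0), until the denominator exceeds 20:
  i=0: a_0=2, p_0 = 2*1 + 0 = 2, q_0 = 2*0 + 1 = 1.
  i=1: a_1=3, p_1 = 3*2 + 1 = 7, q_1 = 3*1 + 0 = 3.
  i=2: a_2=2, p_2 = 2*7 + 2 = 16, q_2 = 2*3 + 1 = 7.
  i=3: a_3=8, p_3 = 8*16 + 7 = 135, q_3 = 8*7 + 3 = 59.
q_3 = 59 > 20, so the last convergent with denominator <= 20 is p_2/q_2 = 16/7.
The closest fraction with denominator <= 20 is either p_2/q_2 or the intermediate fraction (k*p_2 + p_1)/(k*q_2 + q_1) with the largest k >= 1 whose denominator stays <= 20; these approach x as k grows, and every other convergent or intermediate fraction in range is farther away.
Largest k: floor((20 - q_1)/q_2) = floor((20 - 3)/7) = 2.
That gives (2*16 + 7)/(2*7 + 3) = 39/17.
Compare the errors: |x - 16/7| = |135*7 - 16*59|/(59*7) = 1/413, and |x - 39/17| = |135*17 - 39*59|/(59*17) = 6/1003.
Cross-multiplying, 1*1003 = 1003 < 2478 = 6*413, so 1/413 is smaller: the convergent 16/7 is closer to x than 39/17.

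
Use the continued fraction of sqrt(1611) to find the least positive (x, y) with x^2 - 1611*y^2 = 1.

First expand sqrt(1611) as a continued fraction. With x_i = (sqrt(1611) + m_i)/d_i and (m_0, d_0) = (0, 1): a_0 = floor(sqrt(1611)) = 40, since 40^2 = 1600 <= 1611 < 1681 = 41^2.
Iterate m_{i+1} = d_i*a_i - m_i, d_{i+1} = (1611 - m_{i+1}^2)/d_i, a_{i+1} = floor((a_0 + m_{i+1})/d_{i+1}):
  m_1 = 1*40 - 0 = 40, d_1 = (1611 - 40^2)/1 = 11/1 = 11, a_1 = floor((40 + 40)/11) = 7.
  m_2 = 11*7 - 40 = 37, d_2 = (1611 - 37^2)/11 = 242/11 = 22, a_2 = floor((40 + 37)/22) = 3.
  m_3 = 22*3 - 37 = 29, d_3 = (1611 - 29^2)/22 = 770/22 = 35, a_3 = floor((40 + 29)/35) = 1.
  m_4 = 35*1 - 29 = 6, d_4 = (1611 - 6^2)/35 = 1575/35 = 45, a_4 = floor((40 + 6)/45) = 1.
  m_5 = 45*1 - 6 = 39, d_5 = (1611 - 39^2)/45 = 90/45 = 2, a_5 = floor((40 + 39)/2) = 39.
  m_6 = 2*39 - 39 = 39, d_6 = (1611 - 39^2)/2 = 90/2 = 45, a_6 = floor((40 + 39)/45) = 1.
  m_7 = 45*1 - 39 = 6, d_7 = (1611 - 6^2)/45 = 1575/45 = 35, a_7 = floor((40 + 6)/35) = 1.
  m_8 = 35*1 - 6 = 29, d_8 = (1611 - 29^2)/35 = 770/35 = 22, a_8 = floor((40 + 29)/22) = 3.
  m_9 = 22*3 - 29 = 37, d_9 = (1611 - 37^2)/22 = 242/22 = 11, a_9 = floor((40 + 37)/11) = 7.
  m_10 = 11*7 - 37 = 40, d_10 = (1611 - 40^2)/11 = 11/11 = 1, a_10 = floor((40 + 40)/1) = 80.
  m_11 = 1*80 - 40 = 40, d_11 = (1611 - 40^2)/1 = 11/1 = 11: (m_11, d_11) = (m_1, d_1) = (40, 11), so from here the quotients repeat a_1, ..., a_10; the period length is 10.
So sqrt(1611) = [40; (7, 3, 1, 1, 39, 1, 1, 3, 7, 80)] with period length k = 10.
k is even, so the fundamental solution of x^2 - 1611y^2 = 1 is (p_{k-1}, q_{k-1}) = (p_9, q_9); compute convergents through index 9.
Convergents (p_i = a_i*p_{i-1} + p_{i-2}, q_i = a_i*q_{i-1} + q_{i-2} with p_{-2}=0, p_{-1}=1, q_{-2}=1, q_{-1}=0):
  i=0: a_0=40, p_0 = 40*1 + 0 = 40, q_0 = 40*0 + 1 = 1.
  i=1: a_1=7, p_1 = 7*40 + 1 = 281, q_1 = 7*1 + 0 = 7.
  i=2: a_2=3, p_2 = 3*281 + 40 = 883, q_2 = 3*7 + 1 = 22.
  i=3: a_3=1, p_3 = 1*883 + 281 = 1164, q_3 = 1*22 + 7 = 29.
  i=4: a_4=1, p_4 = 1*1164 + 883 = 2047, q_4 = 1*29 + 22 = 51.
  i=5: a_5=39, p_5 = 39*2047 + 1164 = 80997, q_5 = 39*51 + 29 = 2018.
  i=6: a_6=1, p_6 = 1*80997 + 2047 = 83044, q_6 = 1*2018 + 51 = 2069.
  i=7: a_7=1, p_7 = 1*83044 + 80997 = 164041, q_7 = 1*2069 + 2018 = 4087.
  i=8: a_8=3, p_8 = 3*164041 + 83044 = 575167, q_8 = 3*4087 + 2069 = 14330.
  i=9: a_9=7, p_9 = 7*575167 + 164041 = 4190210, q_9 = 7*14330 + 4087 = 104397.
Check: 4190210^2 - 1611*104397^2 = 17557859844100 - 17557859844099 = 1, so (x, y) = (4190210, 104397) solves the equation, and by the theorem it is the least positive solution.

(x, y) = (4190210, 104397)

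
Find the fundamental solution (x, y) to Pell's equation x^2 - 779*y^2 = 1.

First expand sqrt(779) as a continued fraction. With x_i = (sqrt(779) + m_i)/d_i and (m_0, d_0) = (0, 1): a_0 = floor(sqrt(779)) = 27, since 27^2 = 729 <= 779 < 784 = 28^2.
Iterate m_{i+1} = d_i*a_i - m_i, d_{i+1} = (779 - m_{i+1}^2)/d_i, a_{i+1} = floor((a_0 + m_{i+1})/d_{i+1}):
  m_1 = 1*27 - 0 = 27, d_1 = (779 - 27^2)/1 = 50/1 = 50, a_1 = floor((27 + 27)/50) = 1.
  m_2 = 50*1 - 27 = 23, d_2 = (779 - 23^2)/50 = 250/50 = 5, a_2 = floor((27 + 23)/5) = 10.
  m_3 = 5*10 - 23 = 27, d_3 = (779 - 27^2)/5 = 50/5 = 10, a_3 = floor((27 + 27)/10) = 5.
  m_4 = 10*5 - 27 = 23, d_4 = (779 - 23^2)/10 = 250/10 = 25, a_4 = floor((27 + 23)/25) = 2.
  m_5 = 25*2 - 23 = 27, d_5 = (779 - 27^2)/25 = 50/25 = 2, a_5 = floor((27 + 27)/2) = 27.
  m_6 = 2*27 - 27 = 27, d_6 = (779 - 27^2)/2 = 50/2 = 25, a_6 = floor((27 + 27)/25) = 2.
  m_7 = 25*2 - 27 = 23, d_7 = (779 - 23^2)/25 = 250/25 = 10, a_7 = floor((27 + 23)/10) = 5.
  m_8 = 10*5 - 23 = 27, d_8 = (779 - 27^2)/10 = 50/10 = 5, a_8 = floor((27 + 27)/5) = 10.
  m_9 = 5*10 - 27 = 23, d_9 = (779 - 23^2)/5 = 250/5 = 50, a_9 = floor((27 + 23)/50) = 1.
  m_10 = 50*1 - 23 = 27, d_10 = (779 - 27^2)/50 = 50/50 = 1, a_10 = floor((27 + 27)/1) = 54.
  m_11 = 1*54 - 27 = 27, d_11 = (779 - 27^2)/1 = 50/1 = 50: (m_11, d_11) = (m_1, d_1) = (27, 50), so from here the quotients repeat a_1, ..., a_10; the period length is 10.
So sqrt(779) = [27; (1, 10, 5, 2, 27, 2, 5, 10, 1, 54)] with period length k = 10.
k is even, so the fundamental solution of x^2 - 779y^2 = 1 is (p_{k-1}, q_{k-1}) = (p_9, q_9); compute convergents through index 9.
Convergents (p_i = a_i*p_{i-1} + p_{i-2}, q_i = a_i*q_{i-1} + q_{i-2} with p_{-2}=0, p_{-1}=1, q_{-2}=1, q_{-1}=0):
  i=0: a_0=27, p_0 = 27*1 + 0 = 27, q_0 = 27*0 + 1 = 1.
  i=1: a_1=1, p_1 = 1*27 + 1 = 28, q_1 = 1*1 + 0 = 1.
  i=2: a_2=10, p_2 = 10*28 + 27 = 307, q_2 = 10*1 + 1 = 11.
  i=3: a_3=5, p_3 = 5*307 + 28 = 1563, q_3 = 5*11 + 1 = 56.
  i=4: a_4=2, p_4 = 2*1563 + 307 = 3433, q_4 = 2*56 + 11 = 123.
  i=5: a_5=27, p_5 = 27*3433 + 1563 = 94254, q_5 = 27*123 + 56 = 3377.
  i=6: a_6=2, p_6 = 2*94254 + 3433 = 191941, q_6 = 2*3377 + 123 = 6877.
  i=7: a_7=5, p_7 = 5*191941 + 94254 = 1053959, q_7 = 5*6877 + 3377 = 37762.
  i=8: a_8=10, p_8 = 10*1053959 + 191941 = 10731531, q_8 = 10*37762 + 6877 = 384497.
  i=9: a_9=1, p_9 = 1*10731531 + 1053959 = 11785490, q_9 = 1*384497 + 37762 = 422259.
Check: 11785490^2 - 779*422259^2 = 138897774540100 - 138897774540099 = 1, so (x, y) = (11785490, 422259) solves the equation, and by the theorem it is the least positive solution.

(x, y) = (11785490, 422259)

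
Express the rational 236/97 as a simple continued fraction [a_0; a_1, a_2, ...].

Run the Euclidean algorithm on 236 and 97; the successive quotients are the partial quotients a_0, a_1, ... (each step inverts the fractional part left over by the previous one):
  236 = 2*97 + 42, so a_0 = 2.
  97 = 2*42 + 13, so a_1 = 2.
  42 = 3*13 + 3, so a_2 = 3.
  13 = 4*3 + 1, so a_3 = 4.
  3 = 3*1 + 0, so a_4 = 3.
The remainder reaches 0 after 5 divisions, so the expansion has 5 partial quotients, read off in order.

[2; 2, 3, 4, 3]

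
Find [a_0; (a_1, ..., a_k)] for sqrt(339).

[18; (2, 2, 2, 1, 17, 1, 2, 2, 2, 36)]

Write x_i = (sqrt(339) + m_i)/d_i with (m_0, d_0) = (0, 1). a_0 = floor(sqrt(339)) = 18, since 18^2 = 324 <= 339 < 361 = 19^2.
Iterate m_{i+1} = d_i*a_i - m_i, d_{i+1} = (339 - m_{i+1}^2)/d_i, a_{i+1} = floor((a_0 + m_{i+1})/d_{i+1}):
  m_1 = 1*18 - 0 = 18, d_1 = (339 - 18^2)/1 = 15/1 = 15, a_1 = floor((18 + 18)/15) = 2.
  m_2 = 15*2 - 18 = 12, d_2 = (339 - 12^2)/15 = 195/15 = 13, a_2 = floor((18 + 12)/13) = 2.
  m_3 = 13*2 - 12 = 14, d_3 = (339 - 14^2)/13 = 143/13 = 11, a_3 = floor((18 + 14)/11) = 2.
  m_4 = 11*2 - 14 = 8, d_4 = (339 - 8^2)/11 = 275/11 = 25, a_4 = floor((18 + 8)/25) = 1.
  m_5 = 25*1 - 8 = 17, d_5 = (339 - 17^2)/25 = 50/25 = 2, a_5 = floor((18 + 17)/2) = 17.
  m_6 = 2*17 - 17 = 17, d_6 = (339 - 17^2)/2 = 50/2 = 25, a_6 = floor((18 + 17)/25) = 1.
  m_7 = 25*1 - 17 = 8, d_7 = (339 - 8^2)/25 = 275/25 = 11, a_7 = floor((18 + 8)/11) = 2.
  m_8 = 11*2 - 8 = 14, d_8 = (339 - 14^2)/11 = 143/11 = 13, a_8 = floor((18 + 14)/13) = 2.
  m_9 = 13*2 - 14 = 12, d_9 = (339 - 12^2)/13 = 195/13 = 15, a_9 = floor((18 + 12)/15) = 2.
  m_10 = 15*2 - 12 = 18, d_10 = (339 - 18^2)/15 = 15/15 = 1, a_10 = floor((18 + 18)/1) = 36.
  m_11 = 1*36 - 18 = 18, d_11 = (339 - 18^2)/1 = 15/1 = 15: (m_11, d_11) = (m_1, d_1) = (18, 15), so from here the quotients repeat a_1, ..., a_10; the period length is 10.
Hence the expansion of sqrt(339) is a_0 = 18 followed by the repeating block 2, 2, 2, 1, 17, 1, 2, 2, 2, 36 (period 10).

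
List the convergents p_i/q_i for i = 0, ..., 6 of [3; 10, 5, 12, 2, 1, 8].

Using the convergent recurrence p_i = a_i*p_{i-1} + p_{i-2}, q_i = a_i*q_{i-1} + q_{i-2} with p_{-2}=0, p_{-1}=1, q_{-2}=1, q_{-1}=0:
  i=0: a_0=3, p_0 = 3*1 + 0 = 3, q_0 = 3*0 + 1 = 1.
  i=1: a_1=10, p_1 = 10*3 + 1 = 31, q_1 = 10*1 + 0 = 10.
  i=2: a_2=5, p_2 = 5*31 + 3 = 158, q_2 = 5*10 + 1 = 51.
  i=3: a_3=12, p_3 = 12*158 + 31 = 1927, q_3 = 12*51 + 10 = 622.
  i=4: a_4=2, p_4 = 2*1927 + 158 = 4012, q_4 = 2*622 + 51 = 1295.
  i=5: a_5=1, p_5 = 1*4012 + 1927 = 5939, q_5 = 1*1295 + 622 = 1917.
  i=6: a_6=8, p_6 = 8*5939 + 4012 = 51524, q_6 = 8*1917 + 1295 = 16631.

3/1, 31/10, 158/51, 1927/622, 4012/1295, 5939/1917, 51524/16631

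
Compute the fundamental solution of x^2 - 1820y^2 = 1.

First expand sqrt(1820) as a continued fraction. With x_i = (sqrt(1820) + m_i)/d_i and (m_0, d_0) = (0, 1): a_0 = floor(sqrt(1820)) = 42, since 42^2 = 1764 <= 1820 < 1849 = 43^2.
Iterate m_{i+1} = d_i*a_i - m_i, d_{i+1} = (1820 - m_{i+1}^2)/d_i, a_{i+1} = floor((a_0 + m_{i+1})/d_{i+1}):
  m_1 = 1*42 - 0 = 42, d_1 = (1820 - 42^2)/1 = 56/1 = 56, a_1 = floor((42 + 42)/56) = 1.
  m_2 = 56*1 - 42 = 14, d_2 = (1820 - 14^2)/56 = 1624/56 = 29, a_2 = floor((42 + 14)/29) = 1.
  m_3 = 29*1 - 14 = 15, d_3 = (1820 - 15^2)/29 = 1595/29 = 55, a_3 = floor((42 + 15)/55) = 1.
  m_4 = 55*1 - 15 = 40, d_4 = (1820 - 40^2)/55 = 220/55 = 4, a_4 = floor((42 + 40)/4) = 20.
  m_5 = 4*20 - 40 = 40, d_5 = (1820 - 40^2)/4 = 220/4 = 55, a_5 = floor((42 + 40)/55) = 1.
  m_6 = 55*1 - 40 = 15, d_6 = (1820 - 15^2)/55 = 1595/55 = 29, a_6 = floor((42 + 15)/29) = 1.
  m_7 = 29*1 - 15 = 14, d_7 = (1820 - 14^2)/29 = 1624/29 = 56, a_7 = floor((42 + 14)/56) = 1.
  m_8 = 56*1 - 14 = 42, d_8 = (1820 - 42^2)/56 = 56/56 = 1, a_8 = floor((42 + 42)/1) = 84.
  m_9 = 1*84 - 42 = 42, d_9 = (1820 - 42^2)/1 = 56/1 = 56: (m_9, d_9) = (m_1, d_1) = (42, 56), so from here the quotients repeat a_1, ..., a_8; the period length is 8.
So sqrt(1820) = [42; (1, 1, 1, 20, 1, 1, 1, 84)] with period length k = 8.
k is even, so the fundamental solution of x^2 - 1820y^2 = 1 is (p_{k-1}, q_{k-1}) = (p_7, q_7); compute convergents through index 7.
Convergents (p_i = a_i*p_{i-1} + p_{i-2}, q_i = a_i*q_{i-1} + q_{i-2} with p_{-2}=0, p_{-1}=1, q_{-2}=1, q_{-1}=0):
  i=0: a_0=42, p_0 = 42*1 + 0 = 42, q_0 = 42*0 + 1 = 1.
  i=1: a_1=1, p_1 = 1*42 + 1 = 43, q_1 = 1*1 + 0 = 1.
  i=2: a_2=1, p_2 = 1*43 + 42 = 85, q_2 = 1*1 + 1 = 2.
  i=3: a_3=1, p_3 = 1*85 + 43 = 128, q_3 = 1*2 + 1 = 3.
  i=4: a_4=20, p_4 = 20*128 + 85 = 2645, q_4 = 20*3 + 2 = 62.
  i=5: a_5=1, p_5 = 1*2645 + 128 = 2773, q_5 = 1*62 + 3 = 65.
  i=6: a_6=1, p_6 = 1*2773 + 2645 = 5418, q_6 = 1*65 + 62 = 127.
  i=7: a_7=1, p_7 = 1*5418 + 2773 = 8191, q_7 = 1*127 + 65 = 192.
Check: 8191^2 - 1820*192^2 = 67092481 - 67092480 = 1, so (x, y) = (8191, 192) solves the equation, and by the theorem it is the least positive solution.

(x, y) = (8191, 192)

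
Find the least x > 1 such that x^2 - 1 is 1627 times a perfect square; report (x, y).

First expand sqrt(1627) as a continued fraction. With x_i = (sqrt(1627) + m_i)/d_i and (m_0, d_0) = (0, 1): a_0 = floor(sqrt(1627)) = 40, since 40^2 = 1600 <= 1627 < 1681 = 41^2.
Iterate m_{i+1} = d_i*a_i - m_i, d_{i+1} = (1627 - m_{i+1}^2)/d_i, a_{i+1} = floor((a_0 + m_{i+1})/d_{i+1}):
  m_1 = 1*40 - 0 = 40, d_1 = (1627 - 40^2)/1 = 27/1 = 27, a_1 = floor((40 + 40)/27) = 2.
  m_2 = 27*2 - 40 = 14, d_2 = (1627 - 14^2)/27 = 1431/27 = 53, a_2 = floor((40 + 14)/53) = 1.
  m_3 = 53*1 - 14 = 39, d_3 = (1627 - 39^2)/53 = 106/53 = 2, a_3 = floor((40 + 39)/2) = 39.
  m_4 = 2*39 - 39 = 39, d_4 = (1627 - 39^2)/2 = 106/2 = 53, a_4 = floor((40 + 39)/53) = 1.
  m_5 = 53*1 - 39 = 14, d_5 = (1627 - 14^2)/53 = 1431/53 = 27, a_5 = floor((40 + 14)/27) = 2.
  m_6 = 27*2 - 14 = 40, d_6 = (1627 - 40^2)/27 = 27/27 = 1, a_6 = floor((40 + 40)/1) = 80.
  m_7 = 1*80 - 40 = 40, d_7 = (1627 - 40^2)/1 = 27/1 = 27: (m_7, d_7) = (m_1, d_1) = (40, 27), so from here the quotients repeat a_1, ..., a_6; the period length is 6.
So sqrt(1627) = [40; (2, 1, 39, 1, 2, 80)] with period length k = 6.
k is even, so the fundamental solution of x^2 - 1627y^2 = 1 is (p_{k-1}, q_{k-1}) = (p_5, q_5); compute convergents through index 5.
Convergents (p_i = a_i*p_{i-1} + p_{i-2}, q_i = a_i*q_{i-1} + q_{i-2} with p_{-2}=0, p_{-1}=1, q_{-2}=1, q_{-1}=0):
  i=0: a_0=40, p_0 = 40*1 + 0 = 40, q_0 = 40*0 + 1 = 1.
  i=1: a_1=2, p_1 = 2*40 + 1 = 81, q_1 = 2*1 + 0 = 2.
  i=2: a_2=1, p_2 = 1*81 + 40 = 121, q_2 = 1*2 + 1 = 3.
  i=3: a_3=39, p_3 = 39*121 + 81 = 4800, q_3 = 39*3 + 2 = 119.
  i=4: a_4=1, p_4 = 1*4800 + 121 = 4921, q_4 = 1*119 + 3 = 122.
  i=5: a_5=2, p_5 = 2*4921 + 4800 = 14642, q_5 = 2*122 + 119 = 363.
Check: 14642^2 - 1627*363^2 = 214388164 - 214388163 = 1, so (x, y) = (14642, 363) solves the equation, and by the theorem it is the least positive solution.

(x, y) = (14642, 363)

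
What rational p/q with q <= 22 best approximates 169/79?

47/22

Expand x = 169/79 as a continued fraction with the Euclidean algorithm:
  169 = 2*79 + 11, so a_0 = 2.
  79 = 7*11 + 2, so a_1 = 7.
  11 = 5*2 + 1, so a_2 = 5.
  2 = 2*1 + 0, so a_3 = 2.
so x = [2; 7, 5, 2].
Convergents (p_i = a_i*p_{i-1} + p_{i-2}, q_i = a_i*q_{i-1} + q_{i-2} with p_{-2}=0, p_{-1}=1, q_{-2}=1, q_{-1}=0), until the denominator exceeds 22:
  i=0: a_0=2, p_0 = 2*1 + 0 = 2, q_0 = 2*0 + 1 = 1.
  i=1: a_1=7, p_1 = 7*2 + 1 = 15, q_1 = 7*1 + 0 = 7.
  i=2: a_2=5, p_2 = 5*15 + 2 = 77, q_2 = 5*7 + 1 = 36.
q_2 = 36 > 22, so the last convergent with denominator <= 22 is p_1/q_1 = 15/7.
The closest fraction with denominator <= 22 is either p_1/q_1 or the intermediate fraction (k*p_1 + p_0)/(k*q_1 + q_0) with the largest k >= 1 whose denominator stays <= 22; these approach x as k grows, and every other convergent or intermediate fraction in range is farther away.
Largest k: floor((22 - q_0)/q_1) = floor((22 - 1)/7) = 3.
That gives (3*15 + 2)/(3*7 + 1) = 47/22.
Compare the errors: |x - 15/7| = |169*7 - 15*79|/(79*7) = 2/553, and |x - 47/22| = |169*22 - 47*79|/(79*22) = 5/1738.
Cross-multiplying, 5*553 = 2765 < 3476 = 2*1738, so 5/1738 is smaller: the intermediate fraction 47/22 is closer to x than 15/7.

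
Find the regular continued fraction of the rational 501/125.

Run the Euclidean algorithm on 501 and 125; the successive quotients are the partial quotients a_0, a_1, ... (each step inverts the fractional part left over by the previous one):
  501 = 4*125 + 1, so a_0 = 4.
  125 = 125*1 + 0, so a_1 = 125.
The remainder reaches 0 after 2 divisions, so the expansion has 2 partial quotients, read off in order.

[4; 125]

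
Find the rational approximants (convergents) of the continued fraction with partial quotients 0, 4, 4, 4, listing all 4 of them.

0/1, 1/4, 4/17, 17/72

Using the convergent recurrence p_i = a_i*p_{i-1} + p_{i-2}, q_i = a_i*q_{i-1} + q_{i-2} with p_{-2}=0, p_{-1}=1, q_{-2}=1, q_{-1}=0:
  i=0: a_0=0, p_0 = 0*1 + 0 = 0, q_0 = 0*0 + 1 = 1.
  i=1: a_1=4, p_1 = 4*0 + 1 = 1, q_1 = 4*1 + 0 = 4.
  i=2: a_2=4, p_2 = 4*1 + 0 = 4, q_2 = 4*4 + 1 = 17.
  i=3: a_3=4, p_3 = 4*4 + 1 = 17, q_3 = 4*17 + 4 = 72.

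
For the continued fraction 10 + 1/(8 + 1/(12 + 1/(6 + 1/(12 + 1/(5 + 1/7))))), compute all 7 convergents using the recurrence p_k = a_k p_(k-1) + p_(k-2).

10/1, 81/8, 982/97, 5973/590, 72658/7177, 369263/36475, 2657499/262502

Using the convergent recurrence p_i = a_i*p_{i-1} + p_{i-2}, q_i = a_i*q_{i-1} + q_{i-2} with p_{-2}=0, p_{-1}=1, q_{-2}=1, q_{-1}=0:
  i=0: a_0=10, p_0 = 10*1 + 0 = 10, q_0 = 10*0 + 1 = 1.
  i=1: a_1=8, p_1 = 8*10 + 1 = 81, q_1 = 8*1 + 0 = 8.
  i=2: a_2=12, p_2 = 12*81 + 10 = 982, q_2 = 12*8 + 1 = 97.
  i=3: a_3=6, p_3 = 6*982 + 81 = 5973, q_3 = 6*97 + 8 = 590.
  i=4: a_4=12, p_4 = 12*5973 + 982 = 72658, q_4 = 12*590 + 97 = 7177.
  i=5: a_5=5, p_5 = 5*72658 + 5973 = 369263, q_5 = 5*7177 + 590 = 36475.
  i=6: a_6=7, p_6 = 7*369263 + 72658 = 2657499, q_6 = 7*36475 + 7177 = 262502.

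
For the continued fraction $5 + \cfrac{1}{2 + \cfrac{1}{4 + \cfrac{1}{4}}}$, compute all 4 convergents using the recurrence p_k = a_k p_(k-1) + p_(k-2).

Using the convergent recurrence p_i = a_i*p_{i-1} + p_{i-2}, q_i = a_i*q_{i-1} + q_{i-2} with p_{-2}=0, p_{-1}=1, q_{-2}=1, q_{-1}=0:
  i=0: a_0=5, p_0 = 5*1 + 0 = 5, q_0 = 5*0 + 1 = 1.
  i=1: a_1=2, p_1 = 2*5 + 1 = 11, q_1 = 2*1 + 0 = 2.
  i=2: a_2=4, p_2 = 4*11 + 5 = 49, q_2 = 4*2 + 1 = 9.
  i=3: a_3=4, p_3 = 4*49 + 11 = 207, q_3 = 4*9 + 2 = 38.

5/1, 11/2, 49/9, 207/38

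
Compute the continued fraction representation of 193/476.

Run the Euclidean algorithm on 193 and 476; the successive quotients are the partial quotients a_0, a_1, ... (each step inverts the fractional part left over by the previous one):
  193 = 0*476 + 193, so a_0 = 0.
  476 = 2*193 + 90, so a_1 = 2.
  193 = 2*90 + 13, so a_2 = 2.
  90 = 6*13 + 12, so a_3 = 6.
  13 = 1*12 + 1, so a_4 = 1.
  12 = 12*1 + 0, so a_5 = 12.
The remainder reaches 0 after 6 divisions, so the expansion has 6 partial quotients, read off in order.

[0; 2, 2, 6, 1, 12]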